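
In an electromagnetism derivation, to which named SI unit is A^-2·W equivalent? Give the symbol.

Ω

W = J/s (power = energy per time),
    = kg·m²·s⁻³.
Combining: A⁻²·W = A⁻² · (kg·m²·s⁻³) = kg·m²·s⁻³·A⁻².
kg·m²·s⁻³·A⁻² is the base-SI form of the ohm.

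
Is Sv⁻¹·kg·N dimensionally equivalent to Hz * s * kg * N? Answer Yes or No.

Left side:
  Sv = m²·s⁻².
  So Sv⁻¹ = m⁻²·s².
  N = kg·m·s⁻².
  Combining: Sv⁻¹·kg·N = (m⁻²·s²) · kg · (kg·m·s⁻²) = kg²·m⁻¹.
Right side:
  Hz = 1/s = s⁻¹ (frequency is cycles per second).
  N = kg·m/s² = kg·m·s⁻² (force = mass × acceleration).
  Combining: Hz·s·kg·N = s⁻¹ · s · kg · (kg·m·s⁻²) = kg²·m·s⁻².
Left is kg²·m⁻¹; right is kg²·m·s⁻² — different.

No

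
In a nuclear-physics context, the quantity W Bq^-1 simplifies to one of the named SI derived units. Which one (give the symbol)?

W = J/s (power = energy per time),
    = kg·m²·s⁻³.
Bq = 1/s = s⁻¹ (activity is decays per second).
So Bq⁻¹ = s.
Combining: W·Bq⁻¹ = (kg·m²·s⁻³) · s = kg·m²·s⁻².
kg·m²·s⁻² is the base-SI form of the joule.

J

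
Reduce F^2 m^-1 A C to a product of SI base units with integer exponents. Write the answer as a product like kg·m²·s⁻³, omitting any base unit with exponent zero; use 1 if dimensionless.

F = C/V (capacitance = charge per voltage),
    = A·s/(kg·m²·s⁻³·A⁻¹) (substituting C and V),
    = kg⁻¹·m⁻²·s⁴·A².
So F² = kg⁻²·m⁻⁴·s⁸·A⁴.
C = A·s = s·A (charge = current × time).
Combining: F²·m⁻¹·A·C = (kg⁻²·m⁻⁴·s⁸·A⁴) · m⁻¹ · A · (s·A) = kg⁻²·m⁻⁵·s⁹·A⁶.

kg⁻²·m⁻⁵·s⁹·A⁶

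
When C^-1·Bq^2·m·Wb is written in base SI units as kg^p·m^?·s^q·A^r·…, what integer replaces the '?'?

C = A·s = s·A (charge = current × time).
So C⁻¹ = s⁻¹·A⁻¹.
Bq = 1/s = s⁻¹ (activity is decays per second).
So Bq² = s⁻².
Wb = V·s (flux: a volt is a weber per second),
    = kg·m²·s⁻²·A⁻¹.
Combining: C⁻¹·Bq²·m·Wb = (s⁻¹·A⁻¹) · s⁻² · m · (kg·m²·s⁻²·A⁻¹) = kg·m³·s⁻⁵·A⁻².
The exponent of m is 3.

3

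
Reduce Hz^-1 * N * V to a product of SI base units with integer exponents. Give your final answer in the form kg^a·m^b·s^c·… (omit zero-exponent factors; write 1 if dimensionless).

Hz = 1/s = s⁻¹ (frequency is cycles per second).
So Hz⁻¹ = s.
N = kg·m/s² = kg·m·s⁻² (force = mass × acceleration).
V = W/A (potential = power per current),
    = kg·m²·s⁻³·A⁻¹.
Combining: Hz⁻¹·N·V = s · (kg·m·s⁻²) · (kg·m²·s⁻³·A⁻¹) = kg²·m³·s⁻⁴·A⁻¹.

kg²·m³·s⁻⁴·A⁻¹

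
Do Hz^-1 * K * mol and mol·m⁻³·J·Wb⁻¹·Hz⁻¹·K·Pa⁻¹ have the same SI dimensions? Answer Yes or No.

No

Left side:
  Hz = 1/s = s⁻¹ (frequency is cycles per second).
  So Hz⁻¹ = s.
  Combining: Hz⁻¹·K·mol = s · K · mol = s·K·mol.
Right side:
  J = kg·m²·s⁻².
  Wb = kg·m²·s⁻²·A⁻¹.
  So Wb⁻¹ = kg⁻¹·m⁻²·s²·A.
  Hz = s⁻¹.
  So Hz⁻¹ = s.
  Pa = kg·m⁻¹·s⁻².
  So Pa⁻¹ = kg⁻¹·m·s².
  Combining: mol·m⁻³·J·Wb⁻¹·Hz⁻¹·K·Pa⁻¹ = mol · m⁻³ · (kg·m²·s⁻²) · (kg⁻¹·m⁻²·s²·A) · s · K · (kg⁻¹·m·s²) = kg⁻¹·m⁻²·s³·A·K·mol.
Left is s·K·mol; right is kg⁻¹·m⁻²·s³·A·K·mol — different.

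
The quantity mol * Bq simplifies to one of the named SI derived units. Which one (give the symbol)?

kat

Bq = 1/s = s⁻¹ (activity is decays per second).
Combining: mol·Bq = mol · s⁻¹ = s⁻¹·mol.
s⁻¹·mol is the base-SI form of the katal.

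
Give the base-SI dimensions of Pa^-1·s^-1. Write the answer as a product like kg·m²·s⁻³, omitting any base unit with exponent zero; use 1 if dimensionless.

kg⁻¹·m·s

Pa = N/m² (pressure = force per area),
    = kg·m⁻¹·s⁻².
So Pa⁻¹ = kg⁻¹·m·s².
Combining: Pa⁻¹·s⁻¹ = (kg⁻¹·m·s²) · s⁻¹ = kg⁻¹·m·s.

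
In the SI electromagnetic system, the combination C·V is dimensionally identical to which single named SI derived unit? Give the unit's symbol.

J

C = A·s = s·A (charge = current × time).
V = W/A (potential = power per current),
    = kg·m²·s⁻³·A⁻¹.
Combining: C·V = (s·A) · (kg·m²·s⁻³·A⁻¹) = kg·m²·s⁻².
kg·m²·s⁻² is the base-SI form of the joule.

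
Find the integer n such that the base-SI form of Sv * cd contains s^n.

-2

Sv = J/kg (equivalent dose = energy per mass),
    = m²·s⁻².
Combining: Sv·cd = (m²·s⁻²) · cd = m²·s⁻²·cd.
The exponent of s is -2.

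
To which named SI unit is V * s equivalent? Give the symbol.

Wb

V = W/A (potential = power per current),
    = kg·m²·s⁻³·A⁻¹.
Combining: V·s = (kg·m²·s⁻³·A⁻¹) · s = kg·m²·s⁻²·A⁻¹.
kg·m²·s⁻²·A⁻¹ is the base-SI form of the weber.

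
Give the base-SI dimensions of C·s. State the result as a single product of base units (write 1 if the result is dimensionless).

s²·A

C = s·A.
Combining: C·s = (s·A) · s = s²·A.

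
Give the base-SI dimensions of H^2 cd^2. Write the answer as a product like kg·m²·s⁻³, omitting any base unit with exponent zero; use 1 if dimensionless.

kg²·m⁴·s⁻⁴·A⁻⁴·cd²

H = Wb/A (inductance = flux per current),
    = kg·m²·s⁻²·A⁻².
So H² = kg²·m⁴·s⁻⁴·A⁻⁴.
Combining: H²·cd² = (kg²·m⁴·s⁻⁴·A⁻⁴) · cd² = kg²·m⁴·s⁻⁴·A⁻⁴·cd².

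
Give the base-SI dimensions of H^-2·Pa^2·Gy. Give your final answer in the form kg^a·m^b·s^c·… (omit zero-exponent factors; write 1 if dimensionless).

m⁻⁴·s⁻²·A⁴

H = kg·m²·s⁻²·A⁻².
So H⁻² = kg⁻²·m⁻⁴·s⁴·A⁴.
Pa = kg·m⁻¹·s⁻².
So Pa² = kg²·m⁻²·s⁻⁴.
Gy = m²·s⁻².
Combining: H⁻²·Pa²·Gy = (kg⁻²·m⁻⁴·s⁴·A⁴) · (kg²·m⁻²·s⁻⁴) · (m²·s⁻²) = m⁻⁴·s⁻²·A⁴.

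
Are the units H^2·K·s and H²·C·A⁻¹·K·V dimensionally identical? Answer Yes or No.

Left side:
  H = Wb/A (inductance = flux per current),
      = kg·m²·s⁻²·A⁻².
  So H² = kg²·m⁴·s⁻⁴·A⁻⁴.
  Combining: H²·K·s = (kg²·m⁴·s⁻⁴·A⁻⁴) · K · s = kg²·m⁴·s⁻³·A⁻⁴·K.
Right side:
  H = kg·m²·s⁻²·A⁻².
  So H² = kg²·m⁴·s⁻⁴·A⁻⁴.
  C = s·A.
  V = kg·m²·s⁻³·A⁻¹.
  Combining: H²·C·A⁻¹·K·V = (kg²·m⁴·s⁻⁴·A⁻⁴) · (s·A) · A⁻¹ · K · (kg·m²·s⁻³·A⁻¹) = kg³·m⁶·s⁻⁶·A⁻⁵·K.
Left is kg²·m⁴·s⁻³·A⁻⁴·K; right is kg³·m⁶·s⁻⁶·A⁻⁵·K — different.

No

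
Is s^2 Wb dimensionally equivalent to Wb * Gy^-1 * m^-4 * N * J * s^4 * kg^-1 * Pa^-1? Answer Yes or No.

No

Left side:
  Wb = kg·m²·s⁻²·A⁻¹.
  Combining: s²·Wb = s² · (kg·m²·s⁻²·A⁻¹) = kg·m²·A⁻¹.
Right side:
  Wb = V·s (flux: a volt is a weber per second),
      = kg·m²·s⁻²·A⁻¹.
  Gy = J/kg (absorbed dose = energy per mass),
      = m²·s⁻².
  So Gy⁻¹ = m⁻²·s².
  N = kg·m/s² = kg·m·s⁻² (force = mass × acceleration).
  J = N·m (work = force × distance),
      = kg·m²·s⁻².
  Pa = N/m² (pressure = force per area),
      = kg·m⁻¹·s⁻².
  So Pa⁻¹ = kg⁻¹·m·s².
  Combining: Wb·Gy⁻¹·m⁻⁴·N·J·s⁴·kg⁻¹·Pa⁻¹ = (kg·m²·s⁻²·A⁻¹) · (m⁻²·s²) · m⁻⁴ · (kg·m·s⁻²) · (kg·m²·s⁻²) · s⁴ · kg⁻¹ · (kg⁻¹·m·s²) = kg·s²·A⁻¹.
Left is kg·m²·A⁻¹; right is kg·s²·A⁻¹ — different.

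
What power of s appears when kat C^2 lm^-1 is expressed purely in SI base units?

kat = mol/s = s⁻¹·mol (catalytic activity).
C = A·s = s·A (charge = current × time).
So C² = s²·A².
lm = cd·sr = cd (luminous flux; sr is dimensionless).
So lm⁻¹ = cd⁻¹.
Combining: kat·C²·lm⁻¹ = (s⁻¹·mol) · (s²·A²) · cd⁻¹ = s·A²·mol·cd⁻¹.
The exponent of s is 1.

1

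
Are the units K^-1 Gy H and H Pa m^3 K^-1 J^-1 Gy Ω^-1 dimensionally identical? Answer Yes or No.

Left side:
  Gy = J/kg (absorbed dose = energy per mass),
      = m²·s⁻².
  H = Wb/A (inductance = flux per current),
      = kg·m²·s⁻²·A⁻².
  Combining: K⁻¹·Gy·H = K⁻¹ · (m²·s⁻²) · (kg·m²·s⁻²·A⁻²) = kg·m⁴·s⁻⁴·A⁻²·K⁻¹.
Right side:
  H = kg·m²·s⁻²·A⁻².
  Pa = kg·m⁻¹·s⁻².
  J = kg·m²·s⁻².
  So J⁻¹ = kg⁻¹·m⁻²·s².
  Gy = m²·s⁻².
  Ω = kg·m²·s⁻³·A⁻².
  So Ω⁻¹ = kg⁻¹·m⁻²·s³·A².
  Combining: H·Pa·m³·K⁻¹·J⁻¹·Gy·Ω⁻¹ = (kg·m²·s⁻²·A⁻²) · (kg·m⁻¹·s⁻²) · m³ · K⁻¹ · (kg⁻¹·m⁻²·s²) · (m²·s⁻²) · (kg⁻¹·m⁻²·s³·A²) = m²·s⁻¹·K⁻¹.
Left is kg·m⁴·s⁻⁴·A⁻²·K⁻¹; right is m²·s⁻¹·K⁻¹ — different.

No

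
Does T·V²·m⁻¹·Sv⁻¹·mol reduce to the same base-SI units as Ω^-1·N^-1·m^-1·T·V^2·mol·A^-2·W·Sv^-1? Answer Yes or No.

No

Left side:
  T = Wb/m² (flux density = flux per area),
      = kg·s⁻²·A⁻¹.
  V = W/A (potential = power per current),
      = kg·m²·s⁻³·A⁻¹.
  So V² = kg²·m⁴·s⁻⁶·A⁻².
  Sv = J/kg (equivalent dose = energy per mass),
      = m²·s⁻².
  So Sv⁻¹ = m⁻²·s².
  Combining: T·V²·m⁻¹·Sv⁻¹·mol = (kg·s⁻²·A⁻¹) · (kg²·m⁴·s⁻⁶·A⁻²) · m⁻¹ · (m⁻²·s²) · mol = kg³·m·s⁻⁶·A⁻³·mol.
Right side:
  Ω = V/A (resistance = voltage per current),
      = kg·m²·s⁻³·A⁻².
  So Ω⁻¹ = kg⁻¹·m⁻²·s³·A².
  N = kg·m/s² = kg·m·s⁻² (force = mass × acceleration).
  So N⁻¹ = kg⁻¹·m⁻¹·s².
  T = Wb/m² (flux density = flux per area),
      = kg·s⁻²·A⁻¹.
  V = W/A (potential = power per current),
      = kg·m²·s⁻³·A⁻¹.
  So V² = kg²·m⁴·s⁻⁶·A⁻².
  W = J/s (power = energy per time),
      = kg·m²·s⁻³.
  Sv = J/kg (equivalent dose = energy per mass),
      = m²·s⁻².
  So Sv⁻¹ = m⁻²·s².
  Combining: Ω⁻¹·N⁻¹·m⁻¹·T·V²·mol·A⁻²·W·Sv⁻¹ = (kg⁻¹·m⁻²·s³·A²) · (kg⁻¹·m⁻¹·s²) · m⁻¹ · (kg·s⁻²·A⁻¹) · (kg²·m⁴·s⁻⁶·A⁻²) · mol · A⁻² · (kg·m²·s⁻³) · (m⁻²·s²) = kg²·s⁻⁴·A⁻³·mol.
Left is kg³·m·s⁻⁶·A⁻³·mol; right is kg²·s⁻⁴·A⁻³·mol — different.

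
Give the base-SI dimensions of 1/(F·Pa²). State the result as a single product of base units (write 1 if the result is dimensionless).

kg⁻¹·m⁴·A⁻²

F = C/V (capacitance = charge per voltage),
    = A·s/(kg·m²·s⁻³·A⁻¹) (substituting C and V),
    = kg⁻¹·m⁻²·s⁴·A².
So F⁻¹ = kg·m²·s⁻⁴·A⁻².
Pa = N/m² (pressure = force per area),
    = kg·m⁻¹·s⁻².
So Pa⁻² = kg⁻²·m²·s⁴.
Combining: F⁻¹·Pa⁻² = (kg·m²·s⁻⁴·A⁻²) · (kg⁻²·m²·s⁴) = kg⁻¹·m⁴·A⁻².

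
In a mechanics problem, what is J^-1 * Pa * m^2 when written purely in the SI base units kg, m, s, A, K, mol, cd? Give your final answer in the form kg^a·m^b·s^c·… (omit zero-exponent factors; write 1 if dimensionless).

J = N·m (work = force × distance),
    = kg·m²·s⁻².
So J⁻¹ = kg⁻¹·m⁻²·s².
Pa = N/m² (pressure = force per area),
    = kg·m⁻¹·s⁻².
Combining: J⁻¹·Pa·m² = (kg⁻¹·m⁻²·s²) · (kg·m⁻¹·s⁻²) · m² = m⁻¹.

m⁻¹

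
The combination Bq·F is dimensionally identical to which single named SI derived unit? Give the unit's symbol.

Bq = 1/s = s⁻¹ (activity is decays per second).
F = C/V (capacitance = charge per voltage),
    = A·s/(kg·m²·s⁻³·A⁻¹) (substituting C and V),
    = kg⁻¹·m⁻²·s⁴·A².
Combining: Bq·F = s⁻¹ · (kg⁻¹·m⁻²·s⁴·A²) = kg⁻¹·m⁻²·s³·A².
kg⁻¹·m⁻²·s³·A² is the base-SI form of the siemens.

S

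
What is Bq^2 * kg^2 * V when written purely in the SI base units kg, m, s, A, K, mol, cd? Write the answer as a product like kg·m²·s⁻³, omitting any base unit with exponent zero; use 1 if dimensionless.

kg³·m²·s⁻⁵·A⁻¹

Bq = 1/s = s⁻¹ (activity is decays per second).
So Bq² = s⁻².
V = W/A (potential = power per current),
    = kg·m²·s⁻³·A⁻¹.
Combining: Bq²·kg²·V = s⁻² · kg² · (kg·m²·s⁻³·A⁻¹) = kg³·m²·s⁻⁵·A⁻¹.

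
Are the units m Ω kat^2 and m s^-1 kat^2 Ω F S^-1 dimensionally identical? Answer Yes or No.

Left side:
  Ω = V/A (resistance = voltage per current),
      = kg·m²·s⁻³·A⁻².
  kat = mol/s = s⁻¹·mol (catalytic activity).
  So kat² = s⁻²·mol².
  Combining: m·Ω·kat² = m · (kg·m²·s⁻³·A⁻²) · (s⁻²·mol²) = kg·m³·s⁻⁵·A⁻²·mol².
Right side:
  kat = mol/s = s⁻¹·mol (catalytic activity).
  So kat² = s⁻²·mol².
  Ω = V/A (resistance = voltage per current),
      = kg·m²·s⁻³·A⁻².
  F = C/V (capacitance = charge per voltage),
      = A·s/(kg·m²·s⁻³·A⁻¹) (substituting C and V),
      = kg⁻¹·m⁻²·s⁴·A².
  S = 1/Ω (conductance is reciprocal resistance),
      = kg⁻¹·m⁻²·s³·A².
  So S⁻¹ = kg·m²·s⁻³·A⁻².
  Combining: m·s⁻¹·kat²·Ω·F·S⁻¹ = m · s⁻¹ · (s⁻²·mol²) · (kg·m²·s⁻³·A⁻²) · (kg⁻¹·m⁻²·s⁴·A²) · (kg·m²·s⁻³·A⁻²) = kg·m³·s⁻⁵·A⁻²·mol².
Both reduce to kg·m³·s⁻⁵·A⁻²·mol².

Yes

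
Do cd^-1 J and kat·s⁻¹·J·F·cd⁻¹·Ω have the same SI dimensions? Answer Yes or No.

No

Left side:
  J = N·m (work = force × distance),
      = kg·m²·s⁻².
  Combining: cd⁻¹·J = cd⁻¹ · (kg·m²·s⁻²) = kg·m²·s⁻²·cd⁻¹.
Right side:
  kat = mol/s = s⁻¹·mol (catalytic activity).
  J = N·m (work = force × distance),
      = kg·m²·s⁻².
  F = C/V (capacitance = charge per voltage),
      = A·s/(kg·m²·s⁻³·A⁻¹) (substituting C and V),
      = kg⁻¹·m⁻²·s⁴·A².
  Ω = V/A (resistance = voltage per current),
      = kg·m²·s⁻³·A⁻².
  Combining: kat·s⁻¹·J·F·cd⁻¹·Ω = (s⁻¹·mol) · s⁻¹ · (kg·m²·s⁻²) · (kg⁻¹·m⁻²·s⁴·A²) · cd⁻¹ · (kg·m²·s⁻³·A⁻²) = kg·m²·s⁻³·mol·cd⁻¹.
Left is kg·m²·s⁻²·cd⁻¹; right is kg·m²·s⁻³·mol·cd⁻¹ — different.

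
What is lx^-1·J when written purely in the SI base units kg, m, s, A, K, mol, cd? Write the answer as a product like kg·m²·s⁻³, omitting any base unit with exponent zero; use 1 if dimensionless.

lx = lm/m² (illuminance = luminous flux per area),
    = m⁻²·cd.
So lx⁻¹ = m²·cd⁻¹.
J = N·m (work = force × distance),
    = kg·m²·s⁻².
Combining: lx⁻¹·J = (m²·cd⁻¹) · (kg·m²·s⁻²) = kg·m⁴·s⁻²·cd⁻¹.

kg·m⁴·s⁻²·cd⁻¹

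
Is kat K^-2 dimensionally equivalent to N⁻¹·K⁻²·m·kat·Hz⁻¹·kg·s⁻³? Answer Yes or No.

Left side:
  kat = mol/s = s⁻¹·mol (catalytic activity).
  Combining: kat·K⁻² = (s⁻¹·mol) · K⁻² = s⁻¹·K⁻²·mol.
Right side:
  N = kg·m·s⁻².
  So N⁻¹ = kg⁻¹·m⁻¹·s².
  kat = s⁻¹·mol.
  Hz = s⁻¹.
  So Hz⁻¹ = s.
  Combining: N⁻¹·K⁻²·m·kat·Hz⁻¹·kg·s⁻³ = (kg⁻¹·m⁻¹·s²) · K⁻² · m · (s⁻¹·mol) · s · kg · s⁻³ = s⁻¹·K⁻²·mol.
Both reduce to s⁻¹·K⁻²·mol.

Yes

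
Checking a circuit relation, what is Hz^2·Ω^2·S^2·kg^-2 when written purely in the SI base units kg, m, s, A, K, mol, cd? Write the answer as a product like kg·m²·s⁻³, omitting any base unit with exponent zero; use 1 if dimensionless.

Hz = s⁻¹.
So Hz² = s⁻².
Ω = kg·m²·s⁻³·A⁻².
So Ω² = kg²·m⁴·s⁻⁶·A⁻⁴.
S = kg⁻¹·m⁻²·s³·A².
So S² = kg⁻²·m⁻⁴·s⁶·A⁴.
Combining: Hz²·Ω²·S²·kg⁻² = s⁻² · (kg²·m⁴·s⁻⁶·A⁻⁴) · (kg⁻²·m⁻⁴·s⁶·A⁴) · kg⁻² = kg⁻²·s⁻².

kg⁻²·s⁻²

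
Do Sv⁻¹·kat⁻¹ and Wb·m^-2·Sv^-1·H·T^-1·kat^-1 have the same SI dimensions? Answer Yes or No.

Left side:
  Sv = J/kg (equivalent dose = energy per mass),
      = m²·s⁻².
  So Sv⁻¹ = m⁻²·s².
  kat = mol/s = s⁻¹·mol (catalytic activity).
  So kat⁻¹ = s·mol⁻¹.
  Combining: Sv⁻¹·kat⁻¹ = (m⁻²·s²) · (s·mol⁻¹) = m⁻²·s³·mol⁻¹.
Right side:
  Wb = kg·m²·s⁻²·A⁻¹.
  Sv = m²·s⁻².
  So Sv⁻¹ = m⁻²·s².
  H = kg·m²·s⁻²·A⁻².
  T = kg·s⁻²·A⁻¹.
  So T⁻¹ = kg⁻¹·s²·A.
  kat = s⁻¹·mol.
  So kat⁻¹ = s·mol⁻¹.
  Combining: Wb·m⁻²·Sv⁻¹·H·T⁻¹·kat⁻¹ = (kg·m²·s⁻²·A⁻¹) · m⁻² · (m⁻²·s²) · (kg·m²·s⁻²·A⁻²) · (kg⁻¹·s²·A) · (s·mol⁻¹) = kg·s·A⁻²·mol⁻¹.
Left is m⁻²·s³·mol⁻¹; right is kg·s·A⁻²·mol⁻¹ — different.

No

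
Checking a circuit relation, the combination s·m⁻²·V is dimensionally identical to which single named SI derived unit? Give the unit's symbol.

T

V = W/A (potential = power per current),
    = kg·m²·s⁻³·A⁻¹.
Combining: s·m⁻²·V = s · m⁻² · (kg·m²·s⁻³·A⁻¹) = kg·s⁻²·A⁻¹.
kg·s⁻²·A⁻¹ is the base-SI form of the tesla.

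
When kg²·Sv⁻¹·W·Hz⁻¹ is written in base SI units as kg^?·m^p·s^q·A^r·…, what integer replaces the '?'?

3

Sv = J/kg (equivalent dose = energy per mass),
    = m²·s⁻².
So Sv⁻¹ = m⁻²·s².
W = J/s (power = energy per time),
    = kg·m²·s⁻³.
Hz = 1/s = s⁻¹ (frequency is cycles per second).
So Hz⁻¹ = s.
Combining: kg²·Sv⁻¹·W·Hz⁻¹ = kg² · (m⁻²·s²) · (kg·m²·s⁻³) · s = kg³.
The exponent of kg is 3.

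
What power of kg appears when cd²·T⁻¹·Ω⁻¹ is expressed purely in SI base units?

-2

T = Wb/m² (flux density = flux per area),
    = kg·s⁻²·A⁻¹.
So T⁻¹ = kg⁻¹·s²·A.
Ω = V/A (resistance = voltage per current),
    = kg·m²·s⁻³·A⁻².
So Ω⁻¹ = kg⁻¹·m⁻²·s³·A².
Combining: cd²·T⁻¹·Ω⁻¹ = cd² · (kg⁻¹·s²·A) · (kg⁻¹·m⁻²·s³·A²) = kg⁻²·m⁻²·s⁵·A³·cd².
The exponent of kg is -2.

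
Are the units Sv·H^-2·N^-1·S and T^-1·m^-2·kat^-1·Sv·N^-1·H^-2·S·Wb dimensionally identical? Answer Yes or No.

Left side:
  Sv = J/kg (equivalent dose = energy per mass),
      = m²·s⁻².
  H = Wb/A (inductance = flux per current),
      = kg·m²·s⁻²·A⁻².
  So H⁻² = kg⁻²·m⁻⁴·s⁴·A⁴.
  N = kg·m/s² = kg·m·s⁻² (force = mass × acceleration).
  So N⁻¹ = kg⁻¹·m⁻¹·s².
  S = 1/Ω (conductance is reciprocal resistance),
      = kg⁻¹·m⁻²·s³·A².
  Combining: Sv·H⁻²·N⁻¹·S = (m²·s⁻²) · (kg⁻²·m⁻⁴·s⁴·A⁴) · (kg⁻¹·m⁻¹·s²) · (kg⁻¹·m⁻²·s³·A²) = kg⁻⁴·m⁻⁵·s⁷·A⁶.
Right side:
  T = Wb/m² (flux density = flux per area),
      = kg·s⁻²·A⁻¹.
  So T⁻¹ = kg⁻¹·s²·A.
  kat = mol/s = s⁻¹·mol (catalytic activity).
  So kat⁻¹ = s·mol⁻¹.
  Sv = J/kg (equivalent dose = energy per mass),
      = m²·s⁻².
  N = kg·m/s² = kg·m·s⁻² (force = mass × acceleration).
  So N⁻¹ = kg⁻¹·m⁻¹·s².
  H = Wb/A (inductance = flux per current),
      = kg·m²·s⁻²·A⁻².
  So H⁻² = kg⁻²·m⁻⁴·s⁴·A⁴.
  S = 1/Ω (conductance is reciprocal resistance),
      = kg⁻¹·m⁻²·s³·A².
  Wb = V·s (flux: a volt is a weber per second),
      = kg·m²·s⁻²·A⁻¹.
  Combining: T⁻¹·m⁻²·kat⁻¹·Sv·N⁻¹·H⁻²·S·Wb = (kg⁻¹·s²·A) · m⁻² · (s·mol⁻¹) · (m²·s⁻²) · (kg⁻¹·m⁻¹·s²) · (kg⁻²·m⁻⁴·s⁴·A⁴) · (kg⁻¹·m⁻²·s³·A²) · (kg·m²·s⁻²·A⁻¹) = kg⁻⁴·m⁻⁵·s⁸·A⁶·mol⁻¹.
Left is kg⁻⁴·m⁻⁵·s⁷·A⁶; right is kg⁻⁴·m⁻⁵·s⁸·A⁶·mol⁻¹ — different.

No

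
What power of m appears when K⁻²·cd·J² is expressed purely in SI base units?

4

J = N·m (work = force × distance),
    = kg·m²·s⁻².
So J² = kg²·m⁴·s⁻⁴.
Combining: K⁻²·cd·J² = K⁻² · cd · (kg²·m⁴·s⁻⁴) = kg²·m⁴·s⁻⁴·K⁻²·cd.
The exponent of m is 4.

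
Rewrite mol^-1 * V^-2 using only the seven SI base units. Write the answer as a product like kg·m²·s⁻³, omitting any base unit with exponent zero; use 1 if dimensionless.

V = W/A (potential = power per current),
    = kg·m²·s⁻³·A⁻¹.
So V⁻² = kg⁻²·m⁻⁴·s⁶·A².
Combining: mol⁻¹·V⁻² = mol⁻¹ · (kg⁻²·m⁻⁴·s⁶·A²) = kg⁻²·m⁻⁴·s⁶·A²·mol⁻¹.

kg⁻²·m⁻⁴·s⁶·A²·mol⁻¹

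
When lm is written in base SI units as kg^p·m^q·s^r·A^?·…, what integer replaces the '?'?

lm = cd.
The exponent of A is 0.

0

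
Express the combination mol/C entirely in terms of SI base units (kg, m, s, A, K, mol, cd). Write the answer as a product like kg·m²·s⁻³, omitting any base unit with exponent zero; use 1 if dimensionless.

s⁻¹·A⁻¹·mol

C = A·s = s·A (charge = current × time).
So C⁻¹ = s⁻¹·A⁻¹.
Combining: mol·C⁻¹ = mol · (s⁻¹·A⁻¹) = s⁻¹·A⁻¹·mol.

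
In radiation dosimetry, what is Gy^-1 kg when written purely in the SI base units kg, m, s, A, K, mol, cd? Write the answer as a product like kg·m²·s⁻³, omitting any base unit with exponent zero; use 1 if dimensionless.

Gy = J/kg (absorbed dose = energy per mass),
    = m²·s⁻².
So Gy⁻¹ = m⁻²·s².
Combining: Gy⁻¹·kg = (m⁻²·s²) · kg = kg·m⁻²·s².

kg·m⁻²·s²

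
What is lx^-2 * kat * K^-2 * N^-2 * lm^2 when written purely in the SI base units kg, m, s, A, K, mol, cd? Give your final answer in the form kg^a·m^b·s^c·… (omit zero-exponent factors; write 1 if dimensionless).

kg⁻²·m²·s³·K⁻²·mol

lx = lm/m² (illuminance = luminous flux per area),
    = m⁻²·cd.
So lx⁻² = m⁴·cd⁻².
kat = mol/s = s⁻¹·mol (catalytic activity).
N = kg·m/s² = kg·m·s⁻² (force = mass × acceleration).
So N⁻² = kg⁻²·m⁻²·s⁴.
lm = cd·sr = cd (luminous flux; sr is dimensionless).
So lm² = cd².
Combining: lx⁻²·kat·K⁻²·N⁻²·lm² = (m⁴·cd⁻²) · (s⁻¹·mol) · K⁻² · (kg⁻²·m⁻²·s⁴) · cd² = kg⁻²·m²·s³·K⁻²·mol.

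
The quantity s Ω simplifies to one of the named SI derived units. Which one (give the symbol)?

Ω = V/A (resistance = voltage per current),
    = kg·m²·s⁻³·A⁻².
Combining: s·Ω = s · (kg·m²·s⁻³·A⁻²) = kg·m²·s⁻²·A⁻².
kg·m²·s⁻²·A⁻² is the base-SI form of the henry.

H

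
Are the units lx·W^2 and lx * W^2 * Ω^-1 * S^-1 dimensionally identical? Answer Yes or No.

Yes

Left side:
  lx = lm/m² (illuminance = luminous flux per area),
      = m⁻²·cd.
  W = J/s (power = energy per time),
      = kg·m²·s⁻³.
  So W² = kg²·m⁴·s⁻⁶.
  Combining: lx·W² = (m⁻²·cd) · (kg²·m⁴·s⁻⁶) = kg²·m²·s⁻⁶·cd.
Right side:
  lx = lm/m² (illuminance = luminous flux per area),
      = m⁻²·cd.
  W = J/s (power = energy per time),
      = kg·m²·s⁻³.
  So W² = kg²·m⁴·s⁻⁶.
  Ω = V/A (resistance = voltage per current),
      = kg·m²·s⁻³·A⁻².
  So Ω⁻¹ = kg⁻¹·m⁻²·s³·A².
  S = 1/Ω (conductance is reciprocal resistance),
      = kg⁻¹·m⁻²·s³·A².
  So S⁻¹ = kg·m²·s⁻³·A⁻².
  Combining: lx·W²·Ω⁻¹·S⁻¹ = (m⁻²·cd) · (kg²·m⁴·s⁻⁶) · (kg⁻¹·m⁻²·s³·A²) · (kg·m²·s⁻³·A⁻²) = kg²·m²·s⁻⁶·cd.
Both reduce to kg²·m²·s⁻⁶·cd.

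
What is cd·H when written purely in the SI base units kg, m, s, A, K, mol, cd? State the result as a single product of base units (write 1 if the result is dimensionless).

kg·m²·s⁻²·A⁻²·cd

H = kg·m²·s⁻²·A⁻².
Combining: cd·H = cd · (kg·m²·s⁻²·A⁻²) = kg·m²·s⁻²·A⁻²·cd.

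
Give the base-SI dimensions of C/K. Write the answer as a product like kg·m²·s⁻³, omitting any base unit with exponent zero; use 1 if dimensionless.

s·A·K⁻¹

C = A·s = s·A (charge = current × time).
Combining: K⁻¹·C = K⁻¹ · (s·A) = s·A·K⁻¹.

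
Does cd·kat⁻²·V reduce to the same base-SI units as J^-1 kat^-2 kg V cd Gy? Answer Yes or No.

Left side:
  kat = mol/s = s⁻¹·mol (catalytic activity).
  So kat⁻² = s²·mol⁻².
  V = W/A (potential = power per current),
      = kg·m²·s⁻³·A⁻¹.
  Combining: cd·kat⁻²·V = cd · (s²·mol⁻²) · (kg·m²·s⁻³·A⁻¹) = kg·m²·s⁻¹·A⁻¹·mol⁻²·cd.
Right side:
  J = N·m (work = force × distance),
      = kg·m²·s⁻².
  So J⁻¹ = kg⁻¹·m⁻²·s².
  kat = mol/s = s⁻¹·mol (catalytic activity).
  So kat⁻² = s²·mol⁻².
  V = W/A (potential = power per current),
      = kg·m²·s⁻³·A⁻¹.
  Gy = J/kg (absorbed dose = energy per mass),
      = m²·s⁻².
  Combining: J⁻¹·kat⁻²·kg·V·cd·Gy = (kg⁻¹·m⁻²·s²) · (s²·mol⁻²) · kg · (kg·m²·s⁻³·A⁻¹) · cd · (m²·s⁻²) = kg·m²·s⁻¹·A⁻¹·mol⁻²·cd.
Both reduce to kg·m²·s⁻¹·A⁻¹·mol⁻²·cd.

Yes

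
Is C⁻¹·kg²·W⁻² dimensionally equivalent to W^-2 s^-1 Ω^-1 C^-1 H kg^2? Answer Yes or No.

Left side:
  C = A·s = s·A (charge = current × time).
  So C⁻¹ = s⁻¹·A⁻¹.
  W = J/s (power = energy per time),
      = kg·m²·s⁻³.
  So W⁻² = kg⁻²·m⁻⁴·s⁶.
  Combining: C⁻¹·kg²·W⁻² = (s⁻¹·A⁻¹) · kg² · (kg⁻²·m⁻⁴·s⁶) = m⁻⁴·s⁵·A⁻¹.
Right side:
  W = kg·m²·s⁻³.
  So W⁻² = kg⁻²·m⁻⁴·s⁶.
  Ω = kg·m²·s⁻³·A⁻².
  So Ω⁻¹ = kg⁻¹·m⁻²·s³·A².
  C = s·A.
  So C⁻¹ = s⁻¹·A⁻¹.
  H = kg·m²·s⁻²·A⁻².
  Combining: W⁻²·s⁻¹·Ω⁻¹·C⁻¹·H·kg² = (kg⁻²·m⁻⁴·s⁶) · s⁻¹ · (kg⁻¹·m⁻²·s³·A²) · (s⁻¹·A⁻¹) · (kg·m²·s⁻²·A⁻²) · kg² = m⁻⁴·s⁵·A⁻¹.
Both reduce to m⁻⁴·s⁵·A⁻¹.

Yes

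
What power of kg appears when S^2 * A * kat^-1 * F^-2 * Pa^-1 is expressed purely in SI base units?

S = 1/Ω (conductance is reciprocal resistance),
    = kg⁻¹·m⁻²·s³·A².
So S² = kg⁻²·m⁻⁴·s⁶·A⁴.
kat = mol/s = s⁻¹·mol (catalytic activity).
So kat⁻¹ = s·mol⁻¹.
F = C/V (capacitance = charge per voltage),
    = A·s/(kg·m²·s⁻³·A⁻¹) (substituting C and V),
    = kg⁻¹·m⁻²·s⁴·A².
So F⁻² = kg²·m⁴·s⁻⁸·A⁻⁴.
Pa = N/m² (pressure = force per area),
    = kg·m⁻¹·s⁻².
So Pa⁻¹ = kg⁻¹·m·s².
Combining: S²·A·kat⁻¹·F⁻²·Pa⁻¹ = (kg⁻²·m⁻⁴·s⁶·A⁴) · A · (s·mol⁻¹) · (kg²·m⁴·s⁻⁸·A⁻⁴) · (kg⁻¹·m·s²) = kg⁻¹·m·s·A·mol⁻¹.
The exponent of kg is -1.

-1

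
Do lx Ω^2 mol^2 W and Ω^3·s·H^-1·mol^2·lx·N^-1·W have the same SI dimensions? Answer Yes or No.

Left side:
  lx = m⁻²·cd.
  Ω = kg·m²·s⁻³·A⁻².
  So Ω² = kg²·m⁴·s⁻⁶·A⁻⁴.
  W = kg·m²·s⁻³.
  Combining: lx·Ω²·mol²·W = (m⁻²·cd) · (kg²·m⁴·s⁻⁶·A⁻⁴) · mol² · (kg·m²·s⁻³) = kg³·m⁴·s⁻⁹·A⁻⁴·mol²·cd.
Right side:
  Ω = V/A (resistance = voltage per current),
      = kg·m²·s⁻³·A⁻².
  So Ω³ = kg³·m⁶·s⁻⁹·A⁻⁶.
  H = Wb/A (inductance = flux per current),
      = kg·m²·s⁻²·A⁻².
  So H⁻¹ = kg⁻¹·m⁻²·s²·A².
  lx = lm/m² (illuminance = luminous flux per area),
      = m⁻²·cd.
  N = kg·m/s² = kg·m·s⁻² (force = mass × acceleration).
  So N⁻¹ = kg⁻¹·m⁻¹·s².
  W = J/s (power = energy per time),
      = kg·m²·s⁻³.
  Combining: Ω³·s·H⁻¹·mol²·lx·N⁻¹·W = (kg³·m⁶·s⁻⁹·A⁻⁶) · s · (kg⁻¹·m⁻²·s²·A²) · mol² · (m⁻²·cd) · (kg⁻¹·m⁻¹·s²) · (kg·m²·s⁻³) = kg²·m³·s⁻⁷·A⁻⁴·mol²·cd.
Left is kg³·m⁴·s⁻⁹·A⁻⁴·mol²·cd; right is kg²·m³·s⁻⁷·A⁻⁴·mol²·cd — different.

No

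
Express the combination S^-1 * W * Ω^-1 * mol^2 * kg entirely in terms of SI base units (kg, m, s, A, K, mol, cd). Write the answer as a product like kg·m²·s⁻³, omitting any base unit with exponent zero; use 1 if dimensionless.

S = 1/Ω (conductance is reciprocal resistance),
    = kg⁻¹·m⁻²·s³·A².
So S⁻¹ = kg·m²·s⁻³·A⁻².
W = J/s (power = energy per time),
    = kg·m²·s⁻³.
Ω = V/A (resistance = voltage per current),
    = kg·m²·s⁻³·A⁻².
So Ω⁻¹ = kg⁻¹·m⁻²·s³·A².
Combining: S⁻¹·W·Ω⁻¹·mol²·kg = (kg·m²·s⁻³·A⁻²) · (kg·m²·s⁻³) · (kg⁻¹·m⁻²·s³·A²) · mol² · kg = kg²·m²·s⁻³·mol².

kg²·m²·s⁻³·mol²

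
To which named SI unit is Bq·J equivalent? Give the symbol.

Bq = s⁻¹.
J = kg·m²·s⁻².
Combining: Bq·J = s⁻¹ · (kg·m²·s⁻²) = kg·m²·s⁻³.
kg·m²·s⁻³ is the base-SI form of the watt.

W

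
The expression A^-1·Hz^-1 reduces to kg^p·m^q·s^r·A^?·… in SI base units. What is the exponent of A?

-1

Hz = 1/s = s⁻¹ (frequency is cycles per second).
So Hz⁻¹ = s.
Combining: A⁻¹·Hz⁻¹ = A⁻¹ · s = s·A⁻¹.
The exponent of A is -1.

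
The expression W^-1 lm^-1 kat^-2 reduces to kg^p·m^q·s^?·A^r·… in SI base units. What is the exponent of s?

5

W = J/s (power = energy per time),
    = kg·m²·s⁻³.
So W⁻¹ = kg⁻¹·m⁻²·s³.
lm = cd·sr = cd (luminous flux; sr is dimensionless).
So lm⁻¹ = cd⁻¹.
kat = mol/s = s⁻¹·mol (catalytic activity).
So kat⁻² = s²·mol⁻².
Combining: W⁻¹·lm⁻¹·kat⁻² = (kg⁻¹·m⁻²·s³) · cd⁻¹ · (s²·mol⁻²) = kg⁻¹·m⁻²·s⁵·mol⁻²·cd⁻¹.
The exponent of s is 5.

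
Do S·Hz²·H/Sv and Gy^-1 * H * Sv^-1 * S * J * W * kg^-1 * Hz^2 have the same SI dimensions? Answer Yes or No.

No

Left side:
  S = 1/Ω (conductance is reciprocal resistance),
      = kg⁻¹·m⁻²·s³·A².
  Hz = 1/s = s⁻¹ (frequency is cycles per second).
  So Hz² = s⁻².
  H = Wb/A (inductance = flux per current),
      = kg·m²·s⁻²·A⁻².
  Sv = J/kg (equivalent dose = energy per mass),
      = m²·s⁻².
  So Sv⁻¹ = m⁻²·s².
  Combining: S·Hz²·H·Sv⁻¹ = (kg⁻¹·m⁻²·s³·A²) · s⁻² · (kg·m²·s⁻²·A⁻²) · (m⁻²·s²) = m⁻²·s.
Right side:
  Gy = J/kg (absorbed dose = energy per mass),
      = m²·s⁻².
  So Gy⁻¹ = m⁻²·s².
  H = Wb/A (inductance = flux per current),
      = kg·m²·s⁻²·A⁻².
  Sv = J/kg (equivalent dose = energy per mass),
      = m²·s⁻².
  So Sv⁻¹ = m⁻²·s².
  S = 1/Ω (conductance is reciprocal resistance),
      = kg⁻¹·m⁻²·s³·A².
  J = N·m (work = force × distance),
      = kg·m²·s⁻².
  W = J/s (power = energy per time),
      = kg·m²·s⁻³.
  Hz = 1/s = s⁻¹ (frequency is cycles per second).
  So Hz² = s⁻².
  Combining: Gy⁻¹·H·Sv⁻¹·S·J·W·kg⁻¹·Hz² = (m⁻²·s²) · (kg·m²·s⁻²·A⁻²) · (m⁻²·s²) · (kg⁻¹·m⁻²·s³·A²) · (kg·m²·s⁻²) · (kg·m²·s⁻³) · kg⁻¹ · s⁻² = kg·s⁻².
Left is m⁻²·s; right is kg·s⁻² — different.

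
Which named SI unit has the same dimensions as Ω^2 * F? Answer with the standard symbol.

H

Ω = V/A (resistance = voltage per current),
    = kg·m²·s⁻³·A⁻².
So Ω² = kg²·m⁴·s⁻⁶·A⁻⁴.
F = C/V (capacitance = charge per voltage),
    = A·s/(kg·m²·s⁻³·A⁻¹) (substituting C and V),
    = kg⁻¹·m⁻²·s⁴·A².
Combining: Ω²·F = (kg²·m⁴·s⁻⁶·A⁻⁴) · (kg⁻¹·m⁻²·s⁴·A²) = kg·m²·s⁻²·A⁻².
kg·m²·s⁻²·A⁻² is the base-SI form of the henry.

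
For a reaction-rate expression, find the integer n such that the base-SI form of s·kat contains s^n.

0

kat = s⁻¹·mol.
Combining: s·kat = s · (s⁻¹·mol) = mol.
The exponent of s is 0.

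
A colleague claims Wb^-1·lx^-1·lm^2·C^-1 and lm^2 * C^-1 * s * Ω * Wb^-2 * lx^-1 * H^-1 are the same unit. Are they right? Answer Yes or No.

No

Left side:
  Wb = V·s (flux: a volt is a weber per second),
      = kg·m²·s⁻²·A⁻¹.
  So Wb⁻¹ = kg⁻¹·m⁻²·s²·A.
  lx = lm/m² (illuminance = luminous flux per area),
      = m⁻²·cd.
  So lx⁻¹ = m²·cd⁻¹.
  lm = cd·sr = cd (luminous flux; sr is dimensionless).
  So lm² = cd².
  C = A·s = s·A (charge = current × time).
  So C⁻¹ = s⁻¹·A⁻¹.
  Combining: Wb⁻¹·lx⁻¹·lm²·C⁻¹ = (kg⁻¹·m⁻²·s²·A) · (m²·cd⁻¹) · cd² · (s⁻¹·A⁻¹) = kg⁻¹·s·cd.
Right side:
  lm = cd·sr = cd (luminous flux; sr is dimensionless).
  So lm² = cd².
  C = A·s = s·A (charge = current × time).
  So C⁻¹ = s⁻¹·A⁻¹.
  Ω = V/A (resistance = voltage per current),
      = kg·m²·s⁻³·A⁻².
  Wb = V·s (flux: a volt is a weber per second),
      = kg·m²·s⁻²·A⁻¹.
  So Wb⁻² = kg⁻²·m⁻⁴·s⁴·A².
  lx = lm/m² (illuminance = luminous flux per area),
      = m⁻²·cd.
  So lx⁻¹ = m²·cd⁻¹.
  H = Wb/A (inductance = flux per current),
      = kg·m²·s⁻²·A⁻².
  So H⁻¹ = kg⁻¹·m⁻²·s²·A².
  Combining: lm²·C⁻¹·s·Ω·Wb⁻²·lx⁻¹·H⁻¹ = cd² · (s⁻¹·A⁻¹) · s · (kg·m²·s⁻³·A⁻²) · (kg⁻²·m⁻⁴·s⁴·A²) · (m²·cd⁻¹) · (kg⁻¹·m⁻²·s²·A²) = kg⁻²·m⁻²·s³·A·cd.
Left is kg⁻¹·s·cd; right is kg⁻²·m⁻²·s³·A·cd — different.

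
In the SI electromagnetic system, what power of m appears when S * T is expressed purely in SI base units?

S = kg⁻¹·m⁻²·s³·A².
T = kg·s⁻²·A⁻¹.
Combining: S·T = (kg⁻¹·m⁻²·s³·A²) · (kg·s⁻²·A⁻¹) = m⁻²·s·A.
The exponent of m is -2.

-2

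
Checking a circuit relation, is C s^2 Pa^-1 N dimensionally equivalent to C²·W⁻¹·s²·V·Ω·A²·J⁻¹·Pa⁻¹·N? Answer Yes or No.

Left side:
  C = A·s = s·A (charge = current × time).
  Pa = N/m² (pressure = force per area),
      = kg·m⁻¹·s⁻².
  So Pa⁻¹ = kg⁻¹·m·s².
  N = kg·m/s² = kg·m·s⁻² (force = mass × acceleration).
  Combining: C·s²·Pa⁻¹·N = (s·A) · s² · (kg⁻¹·m·s²) · (kg·m·s⁻²) = m²·s³·A.
Right side:
  C = s·A.
  So C² = s²·A².
  W = kg·m²·s⁻³.
  So W⁻¹ = kg⁻¹·m⁻²·s³.
  V = kg·m²·s⁻³·A⁻¹.
  Ω = kg·m²·s⁻³·A⁻².
  J = kg·m²·s⁻².
  So J⁻¹ = kg⁻¹·m⁻²·s².
  Pa = kg·m⁻¹·s⁻².
  So Pa⁻¹ = kg⁻¹·m·s².
  N = kg·m·s⁻².
  Combining: C²·W⁻¹·s²·V·Ω·A²·J⁻¹·Pa⁻¹·N = (s²·A²) · (kg⁻¹·m⁻²·s³) · s² · (kg·m²·s⁻³·A⁻¹) · (kg·m²·s⁻³·A⁻²) · A² · (kg⁻¹·m⁻²·s²) · (kg⁻¹·m·s²) · (kg·m·s⁻²) = m²·s³·A.
Both reduce to m²·s³·A.

Yes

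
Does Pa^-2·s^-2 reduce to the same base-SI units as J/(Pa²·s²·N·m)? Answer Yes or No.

Yes

Left side:
  Pa = kg·m⁻¹·s⁻².
  So Pa⁻² = kg⁻²·m²·s⁴.
  Combining: Pa⁻²·s⁻² = (kg⁻²·m²·s⁴) · s⁻² = kg⁻²·m²·s².
Right side:
  Pa = N/m² (pressure = force per area),
      = kg·m⁻¹·s⁻².
  So Pa⁻² = kg⁻²·m²·s⁴.
  N = kg·m/s² = kg·m·s⁻² (force = mass × acceleration).
  So N⁻¹ = kg⁻¹·m⁻¹·s².
  J = N·m (work = force × distance),
      = kg·m²·s⁻².
  Combining: Pa⁻²·s⁻²·N⁻¹·m⁻¹·J = (kg⁻²·m²·s⁴) · s⁻² · (kg⁻¹·m⁻¹·s²) · m⁻¹ · (kg·m²·s⁻²) = kg⁻²·m²·s².
Both reduce to kg⁻²·m²·s².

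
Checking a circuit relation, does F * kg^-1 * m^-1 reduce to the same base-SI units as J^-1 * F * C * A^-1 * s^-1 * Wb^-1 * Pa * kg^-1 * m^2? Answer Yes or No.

No

Left side:
  F = C/V (capacitance = charge per voltage),
      = A·s/(kg·m²·s⁻³·A⁻¹) (substituting C and V),
      = kg⁻¹·m⁻²·s⁴·A².
  Combining: F·kg⁻¹·m⁻¹ = (kg⁻¹·m⁻²·s⁴·A²) · kg⁻¹ · m⁻¹ = kg⁻²·m⁻³·s⁴·A².
Right side:
  J = kg·m²·s⁻².
  So J⁻¹ = kg⁻¹·m⁻²·s².
  F = kg⁻¹·m⁻²·s⁴·A².
  C = s·A.
  Wb = kg·m²·s⁻²·A⁻¹.
  So Wb⁻¹ = kg⁻¹·m⁻²·s²·A.
  Pa = kg·m⁻¹·s⁻².
  Combining: J⁻¹·F·C·A⁻¹·s⁻¹·Wb⁻¹·Pa·kg⁻¹·m² = (kg⁻¹·m⁻²·s²) · (kg⁻¹·m⁻²·s⁴·A²) · (s·A) · A⁻¹ · s⁻¹ · (kg⁻¹·m⁻²·s²·A) · (kg·m⁻¹·s⁻²) · kg⁻¹ · m² = kg⁻³·m⁻⁵·s⁶·A³.
Left is kg⁻²·m⁻³·s⁴·A²; right is kg⁻³·m⁻⁵·s⁶·A³ — different.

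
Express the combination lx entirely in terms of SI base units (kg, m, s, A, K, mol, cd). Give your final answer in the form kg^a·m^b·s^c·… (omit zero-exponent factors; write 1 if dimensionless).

lx = lm/m² (illuminance = luminous flux per area),
    = m⁻²·cd.

m⁻²·cd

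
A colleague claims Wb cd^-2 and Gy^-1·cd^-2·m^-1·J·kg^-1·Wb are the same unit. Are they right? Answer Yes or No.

Left side:
  Wb = V·s (flux: a volt is a weber per second),
      = kg·m²·s⁻²·A⁻¹.
  Combining: Wb·cd⁻² = (kg·m²·s⁻²·A⁻¹) · cd⁻² = kg·m²·s⁻²·A⁻¹·cd⁻².
Right side:
  Gy = J/kg (absorbed dose = energy per mass),
      = m²·s⁻².
  So Gy⁻¹ = m⁻²·s².
  J = N·m (work = force × distance),
      = kg·m²·s⁻².
  Wb = V·s (flux: a volt is a weber per second),
      = kg·m²·s⁻²·A⁻¹.
  Combining: Gy⁻¹·cd⁻²·m⁻¹·J·kg⁻¹·Wb = (m⁻²·s²) · cd⁻² · m⁻¹ · (kg·m²·s⁻²) · kg⁻¹ · (kg·m²·s⁻²·A⁻¹) = kg·m·s⁻²·A⁻¹·cd⁻².
Left is kg·m²·s⁻²·A⁻¹·cd⁻²; right is kg·m·s⁻²·A⁻¹·cd⁻² — different.

No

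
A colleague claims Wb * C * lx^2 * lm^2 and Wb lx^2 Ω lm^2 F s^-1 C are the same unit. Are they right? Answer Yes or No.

Yes

Left side:
  Wb = V·s (flux: a volt is a weber per second),
      = kg·m²·s⁻²·A⁻¹.
  C = A·s = s·A (charge = current × time).
  lx = lm/m² (illuminance = luminous flux per area),
      = m⁻²·cd.
  So lx² = m⁻⁴·cd².
  lm = cd·sr = cd (luminous flux; sr is dimensionless).
  So lm² = cd².
  Combining: Wb·C·lx²·lm² = (kg·m²·s⁻²·A⁻¹) · (s·A) · (m⁻⁴·cd²) · cd² = kg·m⁻²·s⁻¹·cd⁴.
Right side:
  Wb = V·s (flux: a volt is a weber per second),
      = kg·m²·s⁻²·A⁻¹.
  lx = lm/m² (illuminance = luminous flux per area),
      = m⁻²·cd.
  So lx² = m⁻⁴·cd².
  Ω = V/A (resistance = voltage per current),
      = kg·m²·s⁻³·A⁻².
  lm = cd·sr = cd (luminous flux; sr is dimensionless).
  So lm² = cd².
  F = C/V (capacitance = charge per voltage),
      = A·s/(kg·m²·s⁻³·A⁻¹) (substituting C and V),
      = kg⁻¹·m⁻²·s⁴·A².
  C = A·s = s·A (charge = current × time).
  Combining: Wb·lx²·Ω·lm²·F·s⁻¹·C = (kg·m²·s⁻²·A⁻¹) · (m⁻⁴·cd²) · (kg·m²·s⁻³·A⁻²) · cd² · (kg⁻¹·m⁻²·s⁴·A²) · s⁻¹ · (s·A) = kg·m⁻²·s⁻¹·cd⁴.
Both reduce to kg·m⁻²·s⁻¹·cd⁴.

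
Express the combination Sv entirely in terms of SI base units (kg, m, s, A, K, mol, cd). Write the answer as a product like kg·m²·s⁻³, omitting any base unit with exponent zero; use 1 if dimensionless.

Sv = m²·s⁻².

m²·s⁻²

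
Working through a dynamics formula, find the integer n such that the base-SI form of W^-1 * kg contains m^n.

-2

W = kg·m²·s⁻³.
So W⁻¹ = kg⁻¹·m⁻²·s³.
Combining: W⁻¹·kg = (kg⁻¹·m⁻²·s³) · kg = m⁻²·s³.
The exponent of m is -2.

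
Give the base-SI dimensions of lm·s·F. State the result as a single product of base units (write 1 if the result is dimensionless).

lm = cd·sr = cd (luminous flux; sr is dimensionless).
F = C/V (capacitance = charge per voltage),
    = A·s/(kg·m²·s⁻³·A⁻¹) (substituting C and V),
    = kg⁻¹·m⁻²·s⁴·A².
Combining: lm·s·F = cd · s · (kg⁻¹·m⁻²·s⁴·A²) = kg⁻¹·m⁻²·s⁵·A²·cd.

kg⁻¹·m⁻²·s⁵·A²·cd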